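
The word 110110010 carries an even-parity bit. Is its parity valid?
Sum of all bits: 1+1+0+1+1+0+0+1+0 = 5; 5 mod 2 = 1. Result is 1 → parity error detected.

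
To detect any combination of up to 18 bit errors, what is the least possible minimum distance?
Detecting e errors requires d_min ≥ e + 1 = 18 + 1 = 19.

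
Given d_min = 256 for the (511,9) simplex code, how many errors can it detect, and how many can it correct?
Detection only: up to d_min − 1 = 255 errors.
Correction: up to ⌊(d_min − 1)/2⌋ = ⌊255/2⌋ = 127 errors.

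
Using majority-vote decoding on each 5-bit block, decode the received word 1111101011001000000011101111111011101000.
Split into 5-bit blocks and majority-vote each:
  block 1 = 11111: 5 ones, 0 zeros → 1
  block 2 = 01011: 3 ones, 2 zeros → 1
  block 3 = 00100: 1 ones, 4 zeros → 0
  block 4 = 00000: 0 ones, 5 zeros → 0
  block 5 = 11101: 4 ones, 1 zeros → 1
  block 6 = 11111: 5 ones, 0 zeros → 1
  block 7 = 10111: 4 ones, 1 zeros → 1
  block 8 = 01000: 1 ones, 4 zeros → 0
Decoded = 11001110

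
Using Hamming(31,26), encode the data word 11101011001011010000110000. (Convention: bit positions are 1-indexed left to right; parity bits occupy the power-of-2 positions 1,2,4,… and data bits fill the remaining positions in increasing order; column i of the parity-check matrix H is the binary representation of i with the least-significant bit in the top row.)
Codeword c = d · G (mod 2), d = 11101011001011010000110000:
  c[0] = d·G[:,0] = (11101011001011010000110000)·(11011010101101010101010101) mod 2 = 1+1+0+0+1+0+1+0+0+0+1+0+0+1+0+1+0+0+0+0+0+1+0+0+0+0 mod 2 = 0
  c[1] = d·G[:,1] = (11101011001011010000110000)·(10110110011011001100110011) mod 2 = 1+0+1+0+0+0+1+0+0+0+1+0+1+1+0+0+0+0+0+0+1+1+0+0+0+0 mod 2 = 0
  c[2] = d·G[:,2] = (11101011001011010000110000)·(10000000000000000000000000) mod 2 = 1+0+0+0+0+0+0+0+0+0+0+0+0+0+0+0+0+0+0+0+0+0+0+0+0+0 mod 2 = 1
  c[3] = d·G[:,3] = (11101011001011010000110000)·(01110001111000111100001111) mod 2 = 0+1+1+0+0+0+0+1+0+0+1+0+0+0+0+1+0+0+0+0+0+0+0+0+0+0 mod 2 = 1
  c[4] = d·G[:,4] = (11101011001011010000110000)·(01000000000000000000000000) mod 2 = 0+1+0+0+0+0+0+0+0+0+0+0+0+0+0+0+0+0+0+0+0+0+0+0+0+0 mod 2 = 1
  c[5] = d·G[:,5] = (11101011001011010000110000)·(00100000000000000000000000) mod 2 = 0+0+1+0+0+0+0+0+0+0+0+0+0+0+0+0+0+0+0+0+0+0+0+0+0+0 mod 2 = 1
  c[6] = d·G[:,6] = (11101011001011010000110000)·(00010000000000000000000000) mod 2 = 0+0+0+0+0+0+0+0+0+0+0+0+0+0+0+0+0+0+0+0+0+0+0+0+0+0 mod 2 = 0
  c[7] = d·G[:,7] = (11101011001011010000110000)·(00001111111000000011111111) mod 2 = 0+0+0+0+1+0+1+1+0+0+1+0+0+0+0+0+0+0+0+0+1+1+0+0+0+0 mod 2 = 0
  c[8] = d·G[:,8] = (11101011001011010000110000)·(00001000000000000000000000) mod 2 = 0+0+0+0+1+0+0+0+0+0+0+0+0+0+0+0+0+0+0+0+0+0+0+0+0+0 mod 2 = 1
  c[9] = d·G[:,9] = (11101011001011010000110000)·(00000100000000000000000000) mod 2 = 0+0+0+0+0+0+0+0+0+0+0+0+0+0+0+0+0+0+0+0+0+0+0+0+0+0 mod 2 = 0
  c[10] = d·G[:,10] = (11101011001011010000110000)·(00000010000000000000000000) mod 2 = 0+0+0+0+0+0+1+0+0+0+0+0+0+0+0+0+0+0+0+0+0+0+0+0+0+0 mod 2 = 1
  c[11] = d·G[:,11] = (11101011001011010000110000)·(00000001000000000000000000) mod 2 = 0+0+0+0+0+0+0+1+0+0+0+0+0+0+0+0+0+0+0+0+0+0+0+0+0+0 mod 2 = 1
  c[12] = d·G[:,12] = (11101011001011010000110000)·(00000000100000000000000000) mod 2 = 0+0+0+0+0+0+0+0+0+0+0+0+0+0+0+0+0+0+0+0+0+0+0+0+0+0 mod 2 = 0
  c[13] = d·G[:,13] = (11101011001011010000110000)·(00000000010000000000000000) mod 2 = 0+0+0+0+0+0+0+0+0+0+0+0+0+0+0+0+0+0+0+0+0+0+0+0+0+0 mod 2 = 0
  c[14] = d·G[:,14] = (11101011001011010000110000)·(00000000001000000000000000) mod 2 = 0+0+0+0+0+0+0+0+0+0+1+0+0+0+0+0+0+0+0+0+0+0+0+0+0+0 mod 2 = 1
  c[15] = d·G[:,15] = (11101011001011010000110000)·(00000000000111111111111111) mod 2 = 0+0+0+0+0+0+0+0+0+0+0+0+1+1+0+1+0+0+0+0+1+1+0+0+0+0 mod 2 = 1
  c[16] = d·G[:,16] = (11101011001011010000110000)·(00000000000100000000000000) mod 2 = 0+0+0+0+0+0+0+0+0+0+0+0+0+0+0+0+0+0+0+0+0+0+0+0+0+0 mod 2 = 0
  c[17] = d·G[:,17] = (11101011001011010000110000)·(00000000000010000000000000) mod 2 = 0+0+0+0+0+0+0+0+0+0+0+0+1+0+0+0+0+0+0+0+0+0+0+0+0+0 mod 2 = 1
  c[18] = d·G[:,18] = (11101011001011010000110000)·(00000000000001000000000000) mod 2 = 0+0+0+0+0+0+0+0+0+0+0+0+0+1+0+0+0+0+0+0+0+0+0+0+0+0 mod 2 = 1
  c[19] = d·G[:,19] = (11101011001011010000110000)·(00000000000000100000000000) mod 2 = 0+0+0+0+0+0+0+0+0+0+0+0+0+0+0+0+0+0+0+0+0+0+0+0+0+0 mod 2 = 0
  c[20] = d·G[:,20] = (11101011001011010000110000)·(00000000000000010000000000) mod 2 = 0+0+0+0+0+0+0+0+0+0+0+0+0+0+0+1+0+0+0+0+0+0+0+0+0+0 mod 2 = 1
  c[21] = d·G[:,21] = (11101011001011010000110000)·(00000000000000001000000000) mod 2 = 0+0+0+0+0+0+0+0+0+0+0+0+0+0+0+0+0+0+0+0+0+0+0+0+0+0 mod 2 = 0
  c[22] = d·G[:,22] = (11101011001011010000110000)·(00000000000000000100000000) mod 2 = 0+0+0+0+0+0+0+0+0+0+0+0+0+0+0+0+0+0+0+0+0+0+0+0+0+0 mod 2 = 0
  c[23] = d·G[:,23] = (11101011001011010000110000)·(00000000000000000010000000) mod 2 = 0+0+0+0+0+0+0+0+0+0+0+0+0+0+0+0+0+0+0+0+0+0+0+0+0+0 mod 2 = 0
  c[24] = d·G[:,24] = (11101011001011010000110000)·(00000000000000000001000000) mod 2 = 0+0+0+0+0+0+0+0+0+0+0+0+0+0+0+0+0+0+0+0+0+0+0+0+0+0 mod 2 = 0
  c[25] = d·G[:,25] = (11101011001011010000110000)·(00000000000000000000100000) mod 2 = 0+0+0+0+0+0+0+0+0+0+0+0+0+0+0+0+0+0+0+0+1+0+0+0+0+0 mod 2 = 1
  c[26] = d·G[:,26] = (11101011001011010000110000)·(00000000000000000000010000) mod 2 = 0+0+0+0+0+0+0+0+0+0+0+0+0+0+0+0+0+0+0+0+0+1+0+0+0+0 mod 2 = 1
  c[27] = d·G[:,27] = (11101011001011010000110000)·(00000000000000000000001000) mod 2 = 0+0+0+0+0+0+0+0+0+0+0+0+0+0+0+0+0+0+0+0+0+0+0+0+0+0 mod 2 = 0
  c[28] = d·G[:,28] = (11101011001011010000110000)·(00000000000000000000000100) mod 2 = 0+0+0+0+0+0+0+0+0+0+0+0+0+0+0+0+0+0+0+0+0+0+0+0+0+0 mod 2 = 0
  c[29] = d·G[:,29] = (11101011001011010000110000)·(00000000000000000000000010) mod 2 = 0+0+0+0+0+0+0+0+0+0+0+0+0+0+0+0+0+0+0+0+0+0+0+0+0+0 mod 2 = 0
  c[30] = d·G[:,30] = (11101011001011010000110000)·(00000000000000000000000001) mod 2 = 0+0+0+0+0+0+0+0+0+0+0+0+0+0+0+0+0+0+0+0+0+0+0+0+0+0 mod 2 = 0
Codeword = 0011110010110011011010000110000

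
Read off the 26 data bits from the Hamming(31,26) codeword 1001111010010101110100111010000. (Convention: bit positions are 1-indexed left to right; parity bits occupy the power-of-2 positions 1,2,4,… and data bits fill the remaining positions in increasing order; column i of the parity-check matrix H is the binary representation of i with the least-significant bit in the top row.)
Parity bits occupy power-of-2 positions; data bits are at positions {3,5,6,7,9,10,11,12,13,14,15,17,18,19,20,21,22,23,24,25,26,27,28,29,30,31} (1-indexed).
Extract: c[3]=0 c[5]=1 c[6]=1 c[7]=1 c[9]=1 c[10]=0 c[11]=0 c[12]=1 c[13]=0 c[14]=1 c[15]=0 c[17]=1 c[18]=1 c[19]=0 c[20]=1 c[21]=0 c[22]=0 c[23]=1 c[24]=1 c[25]=1 c[26]=0 c[27]=1 c[28]=0 c[29]=0 c[30]=0 c[31]=0
Data = 01111001010110100111010000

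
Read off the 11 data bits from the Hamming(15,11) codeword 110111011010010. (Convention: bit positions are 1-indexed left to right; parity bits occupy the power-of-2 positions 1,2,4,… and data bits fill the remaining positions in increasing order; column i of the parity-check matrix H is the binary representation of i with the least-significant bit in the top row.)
Parity bits occupy power-of-2 positions; data bits are at positions {3,5,6,7,9,10,11,12,13,14,15} (1-indexed).
Extract: c[3]=0 c[5]=1 c[6]=1 c[7]=0 c[9]=1 c[10]=0 c[11]=1 c[12]=0 c[13]=0 c[14]=1 c[15]=0
Data = 01101010010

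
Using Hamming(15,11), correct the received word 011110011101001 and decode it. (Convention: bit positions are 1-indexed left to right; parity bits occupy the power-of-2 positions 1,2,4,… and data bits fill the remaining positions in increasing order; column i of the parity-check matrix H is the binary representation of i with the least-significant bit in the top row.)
Syndrome s = H · r^T (mod 2), r = 011110011101001:
  s[0] = (101010101010101)·(011110011101001) mod 2 = 0+0+1+0+1+0+0+0+1+0+0+0+0+0+1 mod 2 = 0
  s[1] = (011001100110011)·(011110011101001) mod 2 = 0+1+1+0+0+0+0+0+0+1+0+0+0+0+1 mod 2 = 0
  s[2] = (000111100001111)·(011110011101001) mod 2 = 0+0+0+1+1+0+0+0+0+0+0+1+0+0+1 mod 2 = 0
  s[3] = (000000011111111)·(011110011101001) mod 2 = 0+0+0+0+0+0+0+1+1+1+0+1+0+0+1 mod 2 = 1
Syndrome = 0001
Column 8 of H equals this syndrome → error at bit 8 (1-indexed).
Flip bit 8: 011110011101001 → 011110001101001
Extract data bits at positions {3,5,6,7,9,10,11,12,13,14,15}: 11001101001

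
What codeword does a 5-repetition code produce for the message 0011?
Repeat each bit 5× and concatenate:
0→00000  0→00000  1→11111  1→11111
Codeword = 00000000001111111111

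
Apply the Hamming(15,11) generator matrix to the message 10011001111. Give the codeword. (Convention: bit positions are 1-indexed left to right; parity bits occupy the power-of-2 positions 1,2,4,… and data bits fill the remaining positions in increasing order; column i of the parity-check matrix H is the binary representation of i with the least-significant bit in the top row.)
Codeword c = d · G (mod 2), d = 10011001111:
  c[0] = d·G[:,0] = (10011001111)·(11011010101) mod 2 = 1+0+0+1+1+0+0+0+1+0+1 mod 2 = 1
  c[1] = d·G[:,1] = (10011001111)·(10110110011) mod 2 = 1+0+0+1+0+0+0+0+0+1+1 mod 2 = 0
  c[2] = d·G[:,2] = (10011001111)·(10000000000) mod 2 = 1+0+0+0+0+0+0+0+0+0+0 mod 2 = 1
  c[3] = d·G[:,3] = (10011001111)·(01110001111) mod 2 = 0+0+0+1+0+0+0+1+1+1+1 mod 2 = 1
  c[4] = d·G[:,4] = (10011001111)·(01000000000) mod 2 = 0+0+0+0+0+0+0+0+0+0+0 mod 2 = 0
  c[5] = d·G[:,5] = (10011001111)·(00100000000) mod 2 = 0+0+0+0+0+0+0+0+0+0+0 mod 2 = 0
  c[6] = d·G[:,6] = (10011001111)·(00010000000) mod 2 = 0+0+0+1+0+0+0+0+0+0+0 mod 2 = 1
  c[7] = d·G[:,7] = (10011001111)·(00001111111) mod 2 = 0+0+0+0+1+0+0+1+1+1+1 mod 2 = 1
  c[8] = d·G[:,8] = (10011001111)·(00001000000) mod 2 = 0+0+0+0+1+0+0+0+0+0+0 mod 2 = 1
  c[9] = d·G[:,9] = (10011001111)·(00000100000) mod 2 = 0+0+0+0+0+0+0+0+0+0+0 mod 2 = 0
  c[10] = d·G[:,10] = (10011001111)·(00000010000) mod 2 = 0+0+0+0+0+0+0+0+0+0+0 mod 2 = 0
  c[11] = d·G[:,11] = (10011001111)·(00000001000) mod 2 = 0+0+0+0+0+0+0+1+0+0+0 mod 2 = 1
  c[12] = d·G[:,12] = (10011001111)·(00000000100) mod 2 = 0+0+0+0+0+0+0+0+1+0+0 mod 2 = 1
  c[13] = d·G[:,13] = (10011001111)·(00000000010) mod 2 = 0+0+0+0+0+0+0+0+0+1+0 mod 2 = 1
  c[14] = d·G[:,14] = (10011001111)·(00000000001) mod 2 = 0+0+0+0+0+0+0+0+0+0+1 mod 2 = 1
Codeword = 101100111001111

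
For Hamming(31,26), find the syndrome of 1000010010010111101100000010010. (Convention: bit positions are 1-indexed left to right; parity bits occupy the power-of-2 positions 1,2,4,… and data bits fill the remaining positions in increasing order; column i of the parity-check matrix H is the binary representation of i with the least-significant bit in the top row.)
Syndrome s = H · r^T (mod 2), r = 1000010010010111101100000010010:
  s[0] = (1010101010101010101010101010101)·(1000010010010111101100000010010) mod 2 = 1+0+0+0+0+0+0+0+1+0+0+0+0+0+1+0+1+0+1+0+0+0+0+0+0+0+1+0+0+0+0 mod 2 = 0
  s[1] = (0110011001100110011001100110011)·(1000010010010111101100000010010) mod 2 = 0+0+0+0+0+1+0+0+0+0+0+0+0+1+1+0+0+0+1+0+0+0+0+0+0+0+1+0+0+1+0 mod 2 = 0
  s[2] = (0001111000011110000111100001111)·(1000010010010111101100000010010) mod 2 = 0+0+0+0+0+1+0+0+0+0+0+1+0+1+1+0+0+0+0+1+0+0+0+0+0+0+0+0+0+1+0 mod 2 = 0
  s[3] = (0000000111111110000000011111111)·(1000010010010111101100000010010) mod 2 = 0+0+0+0+0+0+0+0+1+0+0+1+0+1+1+0+0+0+0+0+0+0+0+0+0+0+1+0+0+1+0 mod 2 = 0
  s[4] = (0000000000000001111111111111111)·(1000010010010111101100000010010) mod 2 = 0+0+0+0+0+0+0+0+0+0+0+0+0+0+0+1+1+0+1+1+0+0+0+0+0+0+1+0+0+1+0 mod 2 = 0
Syndrome = 00000
s = 0: no error detected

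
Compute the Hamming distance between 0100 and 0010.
XOR = 0110, count of 1s = 2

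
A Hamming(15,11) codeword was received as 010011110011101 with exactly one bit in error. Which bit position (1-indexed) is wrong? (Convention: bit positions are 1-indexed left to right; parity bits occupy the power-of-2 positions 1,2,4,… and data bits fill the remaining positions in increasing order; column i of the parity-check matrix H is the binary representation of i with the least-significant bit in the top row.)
Syndrome s = H · r^T (mod 2), r = 010011110011101:
  s[0] = (101010101010101)·(010011110011101) mod 2 = 0+0+0+0+1+0+1+0+0+0+1+0+1+0+1 mod 2 = 1
  s[1] = (011001100110011)·(010011110011101) mod 2 = 0+1+0+0+0+1+1+0+0+0+1+0+0+0+1 mod 2 = 1
  s[2] = (000111100001111)·(010011110011101) mod 2 = 0+0+0+0+1+1+1+0+0+0+0+1+1+0+1 mod 2 = 0
  s[3] = (000000011111111)·(010011110011101) mod 2 = 0+0+0+0+0+0+0+1+0+0+1+1+1+0+1 mod 2 = 1
Syndrome = 1101
Column i of H is the binary representation of i, so the syndrome is the binary index of the flipped bit.
Read s = 1101 with s[0] as LSB: 1·2^0 + 1·2^1 + 0·2^2 + 1·2^3 = 11.
Error is at bit position 11.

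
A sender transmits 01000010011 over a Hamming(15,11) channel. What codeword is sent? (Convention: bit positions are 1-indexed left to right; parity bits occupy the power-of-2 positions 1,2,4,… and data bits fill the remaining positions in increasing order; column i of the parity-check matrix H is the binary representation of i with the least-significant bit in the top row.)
Codeword c = d · G (mod 2), d = 01000010011:
  c[0] = d·G[:,0] = (01000010011)·(11011010101) mod 2 = 0+1+0+0+0+0+1+0+0+0+1 mod 2 = 1
  c[1] = d·G[:,1] = (01000010011)·(10110110011) mod 2 = 0+0+0+0+0+0+1+0+0+1+1 mod 2 = 1
  c[2] = d·G[:,2] = (01000010011)·(10000000000) mod 2 = 0+0+0+0+0+0+0+0+0+0+0 mod 2 = 0
  c[3] = d·G[:,3] = (01000010011)·(01110001111) mod 2 = 0+1+0+0+0+0+0+0+0+1+1 mod 2 = 1
  c[4] = d·G[:,4] = (01000010011)·(01000000000) mod 2 = 0+1+0+0+0+0+0+0+0+0+0 mod 2 = 1
  c[5] = d·G[:,5] = (01000010011)·(00100000000) mod 2 = 0+0+0+0+0+0+0+0+0+0+0 mod 2 = 0
  c[6] = d·G[:,6] = (01000010011)·(00010000000) mod 2 = 0+0+0+0+0+0+0+0+0+0+0 mod 2 = 0
  c[7] = d·G[:,7] = (01000010011)·(00001111111) mod 2 = 0+0+0+0+0+0+1+0+0+1+1 mod 2 = 1
  c[8] = d·G[:,8] = (01000010011)·(00001000000) mod 2 = 0+0+0+0+0+0+0+0+0+0+0 mod 2 = 0
  c[9] = d·G[:,9] = (01000010011)·(00000100000) mod 2 = 0+0+0+0+0+0+0+0+0+0+0 mod 2 = 0
  c[10] = d·G[:,10] = (01000010011)·(00000010000) mod 2 = 0+0+0+0+0+0+1+0+0+0+0 mod 2 = 1
  c[11] = d·G[:,11] = (01000010011)·(00000001000) mod 2 = 0+0+0+0+0+0+0+0+0+0+0 mod 2 = 0
  c[12] = d·G[:,12] = (01000010011)·(00000000100) mod 2 = 0+0+0+0+0+0+0+0+0+0+0 mod 2 = 0
  c[13] = d·G[:,13] = (01000010011)·(00000000010) mod 2 = 0+0+0+0+0+0+0+0+0+1+0 mod 2 = 1
  c[14] = d·G[:,14] = (01000010011)·(00000000001) mod 2 = 0+0+0+0+0+0+0+0+0+0+1 mod 2 = 1
Codeword = 110110010010011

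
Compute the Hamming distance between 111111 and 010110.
XOR = 101001, count of 1s = 3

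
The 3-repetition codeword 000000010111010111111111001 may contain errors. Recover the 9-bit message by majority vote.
Split into 3-bit blocks and majority-vote each:
  block 1 = 000: 0 ones, 3 zeros → 0
  block 2 = 000: 0 ones, 3 zeros → 0
  block 3 = 010: 1 ones, 2 zeros → 0
  block 4 = 111: 3 ones, 0 zeros → 1
  block 5 = 010: 1 ones, 2 zeros → 0
  block 6 = 111: 3 ones, 0 zeros → 1
  block 7 = 111: 3 ones, 0 zeros → 1
  block 8 = 111: 3 ones, 0 zeros → 1
  block 9 = 001: 1 ones, 2 zeros → 0
Decoded = 000101110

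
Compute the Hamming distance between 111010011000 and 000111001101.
XOR = 111101010101, count of 1s = 8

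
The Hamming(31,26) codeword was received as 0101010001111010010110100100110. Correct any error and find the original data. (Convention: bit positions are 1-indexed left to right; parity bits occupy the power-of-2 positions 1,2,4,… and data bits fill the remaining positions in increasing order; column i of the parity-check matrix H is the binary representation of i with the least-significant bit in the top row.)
Syndrome s = H · r^T (mod 2), r = 0101010001111010010110100100110:
  s[0] = (1010101010101010101010101010101)·(0101010001111010010110100100110) mod 2 = 0+0+0+0+0+0+0+0+0+0+1+0+1+0+1+0+0+0+0+0+1+0+1+0+0+0+0+0+1+0+0 mod 2 = 0
  s[1] = (0110011001100110011001100110011)·(0101010001111010010110100100110) mod 2 = 0+1+0+0+0+1+0+0+0+1+1+0+0+0+1+0+0+1+0+0+0+0+1+0+0+1+0+0+0+1+0 mod 2 = 1
  s[2] = (0001111000011110000111100001111)·(0101010001111010010110100100110) mod 2 = 0+0+0+1+0+1+0+0+0+0+0+1+1+0+1+0+0+0+0+1+1+0+1+0+0+0+0+0+1+1+0 mod 2 = 0
  s[3] = (0000000111111110000000011111111)·(0101010001111010010110100100110) mod 2 = 0+0+0+0+0+0+0+0+0+1+1+1+1+0+1+0+0+0+0+0+0+0+0+0+0+1+0+0+1+1+0 mod 2 = 0
  s[4] = (0000000000000001111111111111111)·(0101010001111010010110100100110) mod 2 = 0+0+0+0+0+0+0+0+0+0+0+0+0+0+0+0+0+1+0+1+1+0+1+0+0+1+0+0+1+1+0 mod 2 = 1
Syndrome = 01001
Column 18 of H equals this syndrome → error at bit 18 (1-indexed).
Flip bit 18: 0101010001111010010110100100110 → 0101010001111010000110100100110
Extract data bits at positions {3,5,6,7,9,10,11,12,13,14,15,17,18,19,20,21,22,23,24,25,26,27,28,29,30,31}: 00100111101000110100100110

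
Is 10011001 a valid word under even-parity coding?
Sum of all bits: 1+0+0+1+1+0+0+1 = 4; 4 mod 2 = 0. Result is 0 → valid parity.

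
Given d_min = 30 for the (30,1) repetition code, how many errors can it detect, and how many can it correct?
Detection only: up to d_min − 1 = 29 errors.
Correction: up to ⌊(d_min − 1)/2⌋ = ⌊29/2⌋ = 14 errors.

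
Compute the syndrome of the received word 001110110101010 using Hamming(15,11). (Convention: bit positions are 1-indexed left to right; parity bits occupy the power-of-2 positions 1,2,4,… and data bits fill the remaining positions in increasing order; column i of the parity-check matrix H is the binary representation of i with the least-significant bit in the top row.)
Syndrome s = H · r^T (mod 2), r = 001110110101010:
  s[0] = (101010101010101)·(001110110101010) mod 2 = 0+0+1+0+1+0+1+0+0+0+0+0+0+0+0 mod 2 = 1
  s[1] = (011001100110011)·(001110110101010) mod 2 = 0+0+1+0+0+0+1+0+0+1+0+0+0+1+0 mod 2 = 0
  s[2] = (000111100001111)·(001110110101010) mod 2 = 0+0+0+1+1+0+1+0+0+0+0+1+0+1+0 mod 2 = 1
  s[3] = (000000011111111)·(001110110101010) mod 2 = 0+0+0+0+0+0+0+1+0+1+0+1+0+1+0 mod 2 = 0
Syndrome = 1010
Non-zero syndrome: error at position 5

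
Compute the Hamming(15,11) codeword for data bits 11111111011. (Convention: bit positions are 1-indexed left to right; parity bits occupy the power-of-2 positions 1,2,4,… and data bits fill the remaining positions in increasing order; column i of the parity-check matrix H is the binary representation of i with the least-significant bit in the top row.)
Codeword c = d · G (mod 2), d = 11111111011:
  c[0] = d·G[:,0] = (11111111011)·(11011010101) mod 2 = 1+1+0+1+1+0+1+0+0+0+1 mod 2 = 0
  c[1] = d·G[:,1] = (11111111011)·(10110110011) mod 2 = 1+0+1+1+0+1+1+0+0+1+1 mod 2 = 1
  c[2] = d·G[:,2] = (11111111011)·(10000000000) mod 2 = 1+0+0+0+0+0+0+0+0+0+0 mod 2 = 1
  c[3] = d·G[:,3] = (11111111011)·(01110001111) mod 2 = 0+1+1+1+0+0+0+1+0+1+1 mod 2 = 0
  c[4] = d·G[:,4] = (11111111011)·(01000000000) mod 2 = 0+1+0+0+0+0+0+0+0+0+0 mod 2 = 1
  c[5] = d·G[:,5] = (11111111011)·(00100000000) mod 2 = 0+0+1+0+0+0+0+0+0+0+0 mod 2 = 1
  c[6] = d·G[:,6] = (11111111011)·(00010000000) mod 2 = 0+0+0+1+0+0+0+0+0+0+0 mod 2 = 1
  c[7] = d·G[:,7] = (11111111011)·(00001111111) mod 2 = 0+0+0+0+1+1+1+1+0+1+1 mod 2 = 0
  c[8] = d·G[:,8] = (11111111011)·(00001000000) mod 2 = 0+0+0+0+1+0+0+0+0+0+0 mod 2 = 1
  c[9] = d·G[:,9] = (11111111011)·(00000100000) mod 2 = 0+0+0+0+0+1+0+0+0+0+0 mod 2 = 1
  c[10] = d·G[:,10] = (11111111011)·(00000010000) mod 2 = 0+0+0+0+0+0+1+0+0+0+0 mod 2 = 1
  c[11] = d·G[:,11] = (11111111011)·(00000001000) mod 2 = 0+0+0+0+0+0+0+1+0+0+0 mod 2 = 1
  c[12] = d·G[:,12] = (11111111011)·(00000000100) mod 2 = 0+0+0+0+0+0+0+0+0+0+0 mod 2 = 0
  c[13] = d·G[:,13] = (11111111011)·(00000000010) mod 2 = 0+0+0+0+0+0+0+0+0+1+0 mod 2 = 1
  c[14] = d·G[:,14] = (11111111011)·(00000000001) mod 2 = 0+0+0+0+0+0+0+0+0+0+1 mod 2 = 1
Codeword = 011011101111011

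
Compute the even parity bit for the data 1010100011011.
Sum of data bits: 1+0+1+0+1+0+0+0+1+1+0+1+1 = 7.
7 mod 2 = 1, so parity bit = 1.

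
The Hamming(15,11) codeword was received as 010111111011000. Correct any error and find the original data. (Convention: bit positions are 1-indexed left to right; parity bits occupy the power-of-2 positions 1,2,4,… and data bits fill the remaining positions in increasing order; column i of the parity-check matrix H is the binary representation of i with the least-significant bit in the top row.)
Syndrome s = H · r^T (mod 2), r = 010111111011000:
  s[0] = (101010101010101)·(010111111011000) mod 2 = 0+0+0+0+1+0+1+0+1+0+1+0+0+0+0 mod 2 = 0
  s[1] = (011001100110011)·(010111111011000) mod 2 = 0+1+0+0+0+1+1+0+0+0+1+0+0+0+0 mod 2 = 0
  s[2] = (000111100001111)·(010111111011000) mod 2 = 0+0+0+1+1+1+1+0+0+0+0+1+0+0+0 mod 2 = 1
  s[3] = (000000011111111)·(010111111011000) mod 2 = 0+0+0+0+0+0+0+1+1+0+1+1+0+0+0 mod 2 = 0
Syndrome = 0010
Column 4 of H equals this syndrome → error at bit 4 (1-indexed).
Flip bit 4: 010111111011000 → 010011111011000
Extract data bits at positions {3,5,6,7,9,10,11,12,13,14,15}: 01111011000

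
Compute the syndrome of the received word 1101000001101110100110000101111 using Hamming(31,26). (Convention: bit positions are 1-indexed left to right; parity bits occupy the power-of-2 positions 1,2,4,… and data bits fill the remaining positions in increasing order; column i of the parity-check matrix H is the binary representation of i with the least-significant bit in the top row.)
Syndrome s = H · r^T (mod 2), r = 1101000001101110100110000101111:
  s[0] = (1010101010101010101010101010101)·(1101000001101110100110000101111) mod 2 = 1+0+0+0+0+0+0+0+0+0+1+0+1+0+1+0+1+0+0+0+1+0+0+0+0+0+0+0+1+0+1 mod 2 = 0
  s[1] = (0110011001100110011001100110011)·(1101000001101110100110000101111) mod 2 = 0+1+0+0+0+0+0+0+0+1+1+0+0+1+1+0+0+0+0+0+0+0+0+0+0+1+0+0+0+1+1 mod 2 = 0
  s[2] = (0001111000011110000111100001111)·(1101000001101110100110000101111) mod 2 = 0+0+0+1+0+0+0+0+0+0+0+0+1+1+1+0+0+0+0+1+1+0+0+0+0+0+0+1+1+1+1 mod 2 = 0
  s[3] = (0000000111111110000000011111111)·(1101000001101110100110000101111) mod 2 = 0+0+0+0+0+0+0+0+0+1+1+0+1+1+1+0+0+0+0+0+0+0+0+0+0+1+0+1+1+1+1 mod 2 = 0
  s[4] = (0000000000000001111111111111111)·(1101000001101110100110000101111) mod 2 = 0+0+0+0+0+0+0+0+0+0+0+0+0+0+0+0+1+0+0+1+1+0+0+0+0+1+0+1+1+1+1 mod 2 = 0
Syndrome = 00000
s = 0: no error detected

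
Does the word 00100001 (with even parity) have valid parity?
Sum of all bits: 0+0+1+0+0+0+0+1 = 2; 2 mod 2 = 0. Result is 0 → valid parity.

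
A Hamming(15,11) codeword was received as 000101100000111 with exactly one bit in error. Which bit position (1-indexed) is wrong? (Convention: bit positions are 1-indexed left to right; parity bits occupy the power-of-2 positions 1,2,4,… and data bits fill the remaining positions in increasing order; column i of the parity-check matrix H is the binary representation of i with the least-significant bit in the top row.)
Syndrome s = H · r^T (mod 2), r = 000101100000111:
  s[0] = (101010101010101)·(000101100000111) mod 2 = 0+0+0+0+0+0+1+0+0+0+0+0+1+0+1 mod 2 = 1
  s[1] = (011001100110011)·(000101100000111) mod 2 = 0+0+0+0+0+1+1+0+0+0+0+0+0+1+1 mod 2 = 0
  s[2] = (000111100001111)·(000101100000111) mod 2 = 0+0+0+1+0+1+1+0+0+0+0+0+1+1+1 mod 2 = 0
  s[3] = (000000011111111)·(000101100000111) mod 2 = 0+0+0+0+0+0+0+0+0+0+0+0+1+1+1 mod 2 = 1
Syndrome = 1001
Column i of H is the binary representation of i, so the syndrome is the binary index of the flipped bit.
Read s = 1001 with s[0] as LSB: 1·2^0 + 0·2^1 + 0·2^2 + 1·2^3 = 9.
Error is at bit position 9.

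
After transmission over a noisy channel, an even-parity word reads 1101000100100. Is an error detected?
Sum of received bits: 1+1+0+1+0+0+0+1+0+0+1+0+0 = 5; 5 mod 2 = 1. Result is 1 ≠ 0 → error detected.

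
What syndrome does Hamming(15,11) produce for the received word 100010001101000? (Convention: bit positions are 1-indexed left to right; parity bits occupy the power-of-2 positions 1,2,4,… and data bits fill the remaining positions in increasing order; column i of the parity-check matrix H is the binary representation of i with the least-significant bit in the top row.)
Syndrome s = H · r^T (mod 2), r = 100010001101000:
  s[0] = (101010101010101)·(100010001101000) mod 2 = 1+0+0+0+1+0+0+0+1+0+0+0+0+0+0 mod 2 = 1
  s[1] = (011001100110011)·(100010001101000) mod 2 = 0+0+0+0+0+0+0+0+0+1+0+0+0+0+0 mod 2 = 1
  s[2] = (000111100001111)·(100010001101000) mod 2 = 0+0+0+0+1+0+0+0+0+0+0+1+0+0+0 mod 2 = 0
  s[3] = (000000011111111)·(100010001101000) mod 2 = 0+0+0+0+0+0+0+0+1+1+0+1+0+0+0 mod 2 = 1
Syndrome = 1101
Non-zero syndrome: error at position 11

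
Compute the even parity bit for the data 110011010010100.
Sum of data bits: 1+1+0+0+1+1+0+1+0+0+1+0+1+0+0 = 7.
7 mod 2 = 1, so parity bit = 1.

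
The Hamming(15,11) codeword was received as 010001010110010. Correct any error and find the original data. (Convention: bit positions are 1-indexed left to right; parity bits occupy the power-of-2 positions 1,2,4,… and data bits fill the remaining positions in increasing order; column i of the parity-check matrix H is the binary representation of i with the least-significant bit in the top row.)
Syndrome s = H · r^T (mod 2), r = 010001010110010:
  s[0] = (101010101010101)·(010001010110010) mod 2 = 0+0+0+0+0+0+0+0+0+0+1+0+0+0+0 mod 2 = 1
  s[1] = (011001100110011)·(010001010110010) mod 2 = 0+1+0+0+0+1+0+0+0+1+1+0+0+1+0 mod 2 = 1
  s[2] = (000111100001111)·(010001010110010) mod 2 = 0+0+0+0+0+1+0+0+0+0+0+0+0+1+0 mod 2 = 0
  s[3] = (000000011111111)·(010001010110010) mod 2 = 0+0+0+0+0+0+0+1+0+1+1+0+0+1+0 mod 2 = 0
Syndrome = 1100
Column 3 of H equals this syndrome → error at bit 3 (1-indexed).
Flip bit 3: 010001010110010 → 011001010110010
Extract data bits at positions {3,5,6,7,9,10,11,12,13,14,15}: 10100110010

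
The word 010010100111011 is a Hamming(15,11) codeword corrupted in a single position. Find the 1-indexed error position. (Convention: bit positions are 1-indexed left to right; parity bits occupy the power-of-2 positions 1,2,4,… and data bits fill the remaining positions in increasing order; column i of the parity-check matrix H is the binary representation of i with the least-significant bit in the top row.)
Syndrome s = H · r^T (mod 2), r = 010010100111011:
  s[0] = (101010101010101)·(010010100111011) mod 2 = 0+0+0+0+1+0+1+0+0+0+1+0+0+0+1 mod 2 = 0
  s[1] = (011001100110011)·(010010100111011) mod 2 = 0+1+0+0+0+0+1+0+0+1+1+0+0+1+1 mod 2 = 0
  s[2] = (000111100001111)·(010010100111011) mod 2 = 0+0+0+0+1+0+1+0+0+0+0+1+0+1+1 mod 2 = 1
  s[3] = (000000011111111)·(010010100111011) mod 2 = 0+0+0+0+0+0+0+0+0+1+1+1+0+1+1 mod 2 = 1
Syndrome = 0011
Column i of H is the binary representation of i, so the syndrome is the binary index of the flipped bit.
Read s = 0011 with s[0] as LSB: 0·2^0 + 0·2^1 + 1·2^2 + 1·2^3 = 12.
Error is at bit position 12.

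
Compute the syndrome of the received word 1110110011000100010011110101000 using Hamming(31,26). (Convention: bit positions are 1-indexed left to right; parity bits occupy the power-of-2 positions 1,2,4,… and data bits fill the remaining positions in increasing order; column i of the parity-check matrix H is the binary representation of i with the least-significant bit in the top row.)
Syndrome s = H · r^T (mod 2), r = 1110110011000100010011110101000:
  s[0] = (1010101010101010101010101010101)·(1110110011000100010011110101000) mod 2 = 1+0+1+0+1+0+0+0+1+0+0+0+0+0+0+0+0+0+0+0+1+0+1+0+0+0+0+0+0+0+0 mod 2 = 0
  s[1] = (0110011001100110011001100110011)·(1110110011000100010011110101000) mod 2 = 0+1+1+0+0+1+0+0+0+1+0+0+0+1+0+0+0+1+0+0+0+1+1+0+0+1+0+0+0+0+0 mod 2 = 1
  s[2] = (0001111000011110000111100001111)·(1110110011000100010011110101000) mod 2 = 0+0+0+0+1+1+0+0+0+0+0+0+0+1+0+0+0+0+0+0+1+1+1+0+0+0+0+1+0+0+0 mod 2 = 1
  s[3] = (0000000111111110000000011111111)·(1110110011000100010011110101000) mod 2 = 0+0+0+0+0+0+0+0+1+1+0+0+0+1+0+0+0+0+0+0+0+0+0+1+0+1+0+1+0+0+0 mod 2 = 0
  s[4] = (0000000000000001111111111111111)·(1110110011000100010011110101000) mod 2 = 0+0+0+0+0+0+0+0+0+0+0+0+0+0+0+0+0+1+0+0+1+1+1+1+0+1+0+1+0+0+0 mod 2 = 1
Syndrome = 01101
Non-zero syndrome: error at position 22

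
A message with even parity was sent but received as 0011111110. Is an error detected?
Sum of received bits: 0+0+1+1+1+1+1+1+1+0 = 7; 7 mod 2 = 1. Result is 1 ≠ 0 → error detected.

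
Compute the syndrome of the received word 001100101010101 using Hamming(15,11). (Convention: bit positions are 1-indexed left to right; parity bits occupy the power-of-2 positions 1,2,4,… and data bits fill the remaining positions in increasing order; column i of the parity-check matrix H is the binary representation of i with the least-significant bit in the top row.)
Syndrome s = H · r^T (mod 2), r = 001100101010101:
  s[0] = (101010101010101)·(001100101010101) mod 2 = 0+0+1+0+0+0+1+0+1+0+1+0+1+0+1 mod 2 = 0
  s[1] = (011001100110011)·(001100101010101) mod 2 = 0+0+1+0+0+0+1+0+0+0+1+0+0+0+1 mod 2 = 0
  s[2] = (000111100001111)·(001100101010101) mod 2 = 0+0+0+1+0+0+1+0+0+0+0+0+1+0+1 mod 2 = 0
  s[3] = (000000011111111)·(001100101010101) mod 2 = 0+0+0+0+0+0+0+0+1+0+1+0+1+0+1 mod 2 = 0
Syndrome = 0000
s = 0: no error detected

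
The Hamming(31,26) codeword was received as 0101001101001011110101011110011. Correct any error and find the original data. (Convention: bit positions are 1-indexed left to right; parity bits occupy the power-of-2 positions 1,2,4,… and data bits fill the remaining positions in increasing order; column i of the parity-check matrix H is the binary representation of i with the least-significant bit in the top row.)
Syndrome s = H · r^T (mod 2), r = 0101001101001011110101011110011:
  s[0] = (1010101010101010101010101010101)·(0101001101001011110101011110011) mod 2 = 0+0+0+0+0+0+1+0+0+0+0+0+1+0+1+0+1+0+0+0+0+0+0+0+1+0+1+0+0+0+1 mod 2 = 1
  s[1] = (0110011001100110011001100110011)·(0101001101001011110101011110011) mod 2 = 0+1+0+0+0+0+1+0+0+1+0+0+0+0+1+0+0+1+0+0+0+1+0+0+0+1+1+0+0+1+1 mod 2 = 0
  s[2] = (0001111000011110000111100001111)·(0101001101001011110101011110011) mod 2 = 0+0+0+1+0+0+1+0+0+0+0+0+1+0+1+0+0+0+0+1+0+1+0+0+0+0+0+0+0+1+1 mod 2 = 0
  s[3] = (0000000111111110000000011111111)·(0101001101001011110101011110011) mod 2 = 0+0+0+0+0+0+0+1+0+1+0+0+1+0+1+0+0+0+0+0+0+0+0+1+1+1+1+0+0+1+1 mod 2 = 0
  s[4] = (0000000000000001111111111111111)·(0101001101001011110101011110011) mod 2 = 0+0+0+0+0+0+0+0+0+0+0+0+0+0+0+1+1+1+0+1+0+1+0+1+1+1+1+0+0+1+1 mod 2 = 1
Syndrome = 10001
Column 17 of H equals this syndrome → error at bit 17 (1-indexed).
Flip bit 17: 0101001101001011110101011110011 → 0101001101001011010101011110011
Extract data bits at positions {3,5,6,7,9,10,11,12,13,14,15,17,18,19,20,21,22,23,24,25,26,27,28,29,30,31}: 00010100101010101011110011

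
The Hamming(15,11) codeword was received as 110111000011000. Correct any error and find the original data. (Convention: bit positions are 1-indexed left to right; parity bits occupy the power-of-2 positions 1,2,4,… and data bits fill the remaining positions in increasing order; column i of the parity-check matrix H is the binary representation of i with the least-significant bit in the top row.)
Syndrome s = H · r^T (mod 2), r = 110111000011000:
  s[0] = (101010101010101)·(110111000011000) mod 2 = 1+0+0+0+1+0+0+0+0+0+1+0+0+0+0 mod 2 = 1
  s[1] = (011001100110011)·(110111000011000) mod 2 = 0+1+0+0+0+1+0+0+0+0+1+0+0+0+0 mod 2 = 1
  s[2] = (000111100001111)·(110111000011000) mod 2 = 0+0+0+1+1+1+0+0+0+0+0+1+0+0+0 mod 2 = 0
  s[3] = (000000011111111)·(110111000011000) mod 2 = 0+0+0+0+0+0+0+0+0+0+1+1+0+0+0 mod 2 = 0
Syndrome = 1100
Column 3 of H equals this syndrome → error at bit 3 (1-indexed).
Flip bit 3: 110111000011000 → 111111000011000
Extract data bits at positions {3,5,6,7,9,10,11,12,13,14,15}: 11100011000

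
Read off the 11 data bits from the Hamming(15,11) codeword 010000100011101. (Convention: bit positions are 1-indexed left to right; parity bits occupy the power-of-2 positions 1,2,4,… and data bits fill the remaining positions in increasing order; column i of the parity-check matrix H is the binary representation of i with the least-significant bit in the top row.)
Parity bits occupy power-of-2 positions; data bits are at positions {3,5,6,7,9,10,11,12,13,14,15} (1-indexed).
Extract: c[3]=0 c[5]=0 c[6]=0 c[7]=1 c[9]=0 c[10]=0 c[11]=1 c[12]=1 c[13]=1 c[14]=0 c[15]=1
Data = 00010011101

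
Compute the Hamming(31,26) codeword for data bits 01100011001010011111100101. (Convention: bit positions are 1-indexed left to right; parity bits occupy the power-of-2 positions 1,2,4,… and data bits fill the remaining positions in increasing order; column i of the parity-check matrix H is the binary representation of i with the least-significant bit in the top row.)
Codeword c = d · G (mod 2), d = 01100011001010011111100101:
  c[0] = d·G[:,0] = (01100011001010011111100101)·(11011010101101010101010101) mod 2 = 0+1+0+0+0+0+1+0+0+0+1+0+0+0+0+1+0+1+0+1+0+0+0+1+0+1 mod 2 = 0
  c[1] = d·G[:,1] = (01100011001010011111100101)·(10110110011011001100110011) mod 2 = 0+0+1+0+0+0+1+0+0+0+1+0+1+0+0+0+1+1+0+0+1+0+0+0+0+1 mod 2 = 0
  c[2] = d·G[:,2] = (01100011001010011111100101)·(10000000000000000000000000) mod 2 = 0+0+0+0+0+0+0+0+0+0+0+0+0+0+0+0+0+0+0+0+0+0+0+0+0+0 mod 2 = 0
  c[3] = d·G[:,3] = (01100011001010011111100101)·(01110001111000111100001111) mod 2 = 0+1+1+0+0+0+0+1+0+0+1+0+0+0+0+1+1+1+0+0+0+0+0+1+0+1 mod 2 = 1
  c[4] = d·G[:,4] = (01100011001010011111100101)·(01000000000000000000000000) mod 2 = 0+1+0+0+0+0+0+0+0+0+0+0+0+0+0+0+0+0+0+0+0+0+0+0+0+0 mod 2 = 1
  c[5] = d·G[:,5] = (01100011001010011111100101)·(00100000000000000000000000) mod 2 = 0+0+1+0+0+0+0+0+0+0+0+0+0+0+0+0+0+0+0+0+0+0+0+0+0+0 mod 2 = 1
  c[6] = d·G[:,6] = (01100011001010011111100101)·(00010000000000000000000000) mod 2 = 0+0+0+0+0+0+0+0+0+0+0+0+0+0+0+0+0+0+0+0+0+0+0+0+0+0 mod 2 = 0
  c[7] = d·G[:,7] = (01100011001010011111100101)·(00001111111000000011111111) mod 2 = 0+0+0+0+0+0+1+1+0+0+1+0+0+0+0+0+0+0+1+1+1+0+0+1+0+1 mod 2 = 0
  c[8] = d·G[:,8] = (01100011001010011111100101)·(00001000000000000000000000) mod 2 = 0+0+0+0+0+0+0+0+0+0+0+0+0+0+0+0+0+0+0+0+0+0+0+0+0+0 mod 2 = 0
  c[9] = d·G[:,9] = (01100011001010011111100101)·(00000100000000000000000000) mod 2 = 0+0+0+0+0+0+0+0+0+0+0+0+0+0+0+0+0+0+0+0+0+0+0+0+0+0 mod 2 = 0
  c[10] = d·G[:,10] = (01100011001010011111100101)·(00000010000000000000000000) mod 2 = 0+0+0+0+0+0+1+0+0+0+0+0+0+0+0+0+0+0+0+0+0+0+0+0+0+0 mod 2 = 1
  c[11] = d·G[:,11] = (01100011001010011111100101)·(00000001000000000000000000) mod 2 = 0+0+0+0+0+0+0+1+0+0+0+0+0+0+0+0+0+0+0+0+0+0+0+0+0+0 mod 2 = 1
  c[12] = d·G[:,12] = (01100011001010011111100101)·(00000000100000000000000000) mod 2 = 0+0+0+0+0+0+0+0+0+0+0+0+0+0+0+0+0+0+0+0+0+0+0+0+0+0 mod 2 = 0
  c[13] = d·G[:,13] = (01100011001010011111100101)·(00000000010000000000000000) mod 2 = 0+0+0+0+0+0+0+0+0+0+0+0+0+0+0+0+0+0+0+0+0+0+0+0+0+0 mod 2 = 0
  c[14] = d·G[:,14] = (01100011001010011111100101)·(00000000001000000000000000) mod 2 = 0+0+0+0+0+0+0+0+0+0+1+0+0+0+0+0+0+0+0+0+0+0+0+0+0+0 mod 2 = 1
  c[15] = d·G[:,15] = (01100011001010011111100101)·(00000000000111111111111111) mod 2 = 0+0+0+0+0+0+0+0+0+0+0+0+1+0+0+1+1+1+1+1+1+0+0+1+0+1 mod 2 = 1
  c[16] = d·G[:,16] = (01100011001010011111100101)·(00000000000100000000000000) mod 2 = 0+0+0+0+0+0+0+0+0+0+0+0+0+0+0+0+0+0+0+0+0+0+0+0+0+0 mod 2 = 0
  c[17] = d·G[:,17] = (01100011001010011111100101)·(00000000000010000000000000) mod 2 = 0+0+0+0+0+0+0+0+0+0+0+0+1+0+0+0+0+0+0+0+0+0+0+0+0+0 mod 2 = 1
  c[18] = d·G[:,18] = (01100011001010011111100101)·(00000000000001000000000000) mod 2 = 0+0+0+0+0+0+0+0+0+0+0+0+0+0+0+0+0+0+0+0+0+0+0+0+0+0 mod 2 = 0
  c[19] = d·G[:,19] = (01100011001010011111100101)·(00000000000000100000000000) mod 2 = 0+0+0+0+0+0+0+0+0+0+0+0+0+0+0+0+0+0+0+0+0+0+0+0+0+0 mod 2 = 0
  c[20] = d·G[:,20] = (01100011001010011111100101)·(00000000000000010000000000) mod 2 = 0+0+0+0+0+0+0+0+0+0+0+0+0+0+0+1+0+0+0+0+0+0+0+0+0+0 mod 2 = 1
  c[21] = d·G[:,21] = (01100011001010011111100101)·(00000000000000001000000000) mod 2 = 0+0+0+0+0+0+0+0+0+0+0+0+0+0+0+0+1+0+0+0+0+0+0+0+0+0 mod 2 = 1
  c[22] = d·G[:,22] = (01100011001010011111100101)·(00000000000000000100000000) mod 2 = 0+0+0+0+0+0+0+0+0+0+0+0+0+0+0+0+0+1+0+0+0+0+0+0+0+0 mod 2 = 1
  c[23] = d·G[:,23] = (01100011001010011111100101)·(00000000000000000010000000) mod 2 = 0+0+0+0+0+0+0+0+0+0+0+0+0+0+0+0+0+0+1+0+0+0+0+0+0+0 mod 2 = 1
  c[24] = d·G[:,24] = (01100011001010011111100101)·(00000000000000000001000000) mod 2 = 0+0+0+0+0+0+0+0+0+0+0+0+0+0+0+0+0+0+0+1+0+0+0+0+0+0 mod 2 = 1
  c[25] = d·G[:,25] = (01100011001010011111100101)·(00000000000000000000100000) mod 2 = 0+0+0+0+0+0+0+0+0+0+0+0+0+0+0+0+0+0+0+0+1+0+0+0+0+0 mod 2 = 1
  c[26] = d·G[:,26] = (01100011001010011111100101)·(00000000000000000000010000) mod 2 = 0+0+0+0+0+0+0+0+0+0+0+0+0+0+0+0+0+0+0+0+0+0+0+0+0+0 mod 2 = 0
  c[27] = d·G[:,27] = (01100011001010011111100101)·(00000000000000000000001000) mod 2 = 0+0+0+0+0+0+0+0+0+0+0+0+0+0+0+0+0+0+0+0+0+0+0+0+0+0 mod 2 = 0
  c[28] = d·G[:,28] = (01100011001010011111100101)·(00000000000000000000000100) mod 2 = 0+0+0+0+0+0+0+0+0+0+0+0+0+0+0+0+0+0+0+0+0+0+0+1+0+0 mod 2 = 1
  c[29] = d·G[:,29] = (01100011001010011111100101)·(00000000000000000000000010) mod 2 = 0+0+0+0+0+0+0+0+0+0+0+0+0+0+0+0+0+0+0+0+0+0+0+0+0+0 mod 2 = 0
  c[30] = d·G[:,30] = (01100011001010011111100101)·(00000000000000000000000001) mod 2 = 0+0+0+0+0+0+0+0+0+0+0+0+0+0+0+0+0+0+0+0+0+0+0+0+0+1 mod 2 = 1
Codeword = 0001110000110011010011111100101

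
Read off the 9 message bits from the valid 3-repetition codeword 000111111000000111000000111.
Split into 3-bit blocks: 000 111 111 000 000 111 000 000 111
Data = 011001001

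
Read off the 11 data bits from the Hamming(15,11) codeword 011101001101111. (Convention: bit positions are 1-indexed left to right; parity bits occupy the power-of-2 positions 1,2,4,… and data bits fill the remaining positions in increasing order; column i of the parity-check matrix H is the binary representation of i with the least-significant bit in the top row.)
Parity bits occupy power-of-2 positions; data bits are at positions {3,5,6,7,9,10,11,12,13,14,15} (1-indexed).
Extract: c[3]=1 c[5]=0 c[6]=1 c[7]=0 c[9]=1 c[10]=1 c[11]=0 c[12]=1 c[13]=1 c[14]=1 c[15]=1
Data = 10101101111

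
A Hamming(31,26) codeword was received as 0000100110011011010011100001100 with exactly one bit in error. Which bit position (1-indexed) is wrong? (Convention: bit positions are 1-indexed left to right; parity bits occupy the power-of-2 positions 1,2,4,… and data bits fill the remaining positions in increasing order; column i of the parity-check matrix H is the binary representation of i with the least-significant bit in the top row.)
Syndrome s = H · r^T (mod 2), r = 0000100110011011010011100001100:
  s[0] = (1010101010101010101010101010101)·(0000100110011011010011100001100) mod 2 = 0+0+0+0+1+0+0+0+1+0+0+0+1+0+1+0+0+0+0+0+1+0+1+0+0+0+0+0+1+0+0 mod 2 = 1
  s[1] = (0110011001100110011001100110011)·(0000100110011011010011100001100) mod 2 = 0+0+0+0+0+0+0+0+0+0+0+0+0+0+1+0+0+1+0+0+0+1+1+0+0+0+0+0+0+0+0 mod 2 = 0
  s[2] = (0001111000011110000111100001111)·(0000100110011011010011100001100) mod 2 = 0+0+0+0+1+0+0+0+0+0+0+1+1+0+1+0+0+0+0+0+1+1+1+0+0+0+0+1+1+0+0 mod 2 = 1
  s[3] = (0000000111111110000000011111111)·(0000100110011011010011100001100) mod 2 = 0+0+0+0+0+0+0+1+1+0+0+1+1+0+1+0+0+0+0+0+0+0+0+0+0+0+0+1+1+0+0 mod 2 = 1
  s[4] = (0000000000000001111111111111111)·(0000100110011011010011100001100) mod 2 = 0+0+0+0+0+0+0+0+0+0+0+0+0+0+0+1+0+1+0+0+1+1+1+0+0+0+0+1+1+0+0 mod 2 = 1
Syndrome = 10111
Column i of H is the binary representation of i, so the syndrome is the binary index of the flipped bit.
Read s = 10111 with s[0] as LSB: 1·2^0 + 0·2^1 + 1·2^2 + 1·2^3 + 1·2^4 = 29.
Error is at bit position 29.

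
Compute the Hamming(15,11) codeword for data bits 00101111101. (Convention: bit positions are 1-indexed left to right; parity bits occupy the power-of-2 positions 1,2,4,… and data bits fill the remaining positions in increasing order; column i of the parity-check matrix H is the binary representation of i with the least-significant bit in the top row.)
Codeword c = d · G (mod 2), d = 00101111101:
  c[0] = d·G[:,0] = (00101111101)·(11011010101) mod 2 = 0+0+0+0+1+0+1+0+1+0+1 mod 2 = 0
  c[1] = d·G[:,1] = (00101111101)·(10110110011) mod 2 = 0+0+1+0+0+1+1+0+0+0+1 mod 2 = 0
  c[2] = d·G[:,2] = (00101111101)·(10000000000) mod 2 = 0+0+0+0+0+0+0+0+0+0+0 mod 2 = 0
  c[3] = d·G[:,3] = (00101111101)·(01110001111) mod 2 = 0+0+1+0+0+0+0+1+1+0+1 mod 2 = 0
  c[4] = d·G[:,4] = (00101111101)·(01000000000) mod 2 = 0+0+0+0+0+0+0+0+0+0+0 mod 2 = 0
  c[5] = d·G[:,5] = (00101111101)·(00100000000) mod 2 = 0+0+1+0+0+0+0+0+0+0+0 mod 2 = 1
  c[6] = d·G[:,6] = (00101111101)·(00010000000) mod 2 = 0+0+0+0+0+0+0+0+0+0+0 mod 2 = 0
  c[7] = d·G[:,7] = (00101111101)·(00001111111) mod 2 = 0+0+0+0+1+1+1+1+1+0+1 mod 2 = 0
  c[8] = d·G[:,8] = (00101111101)·(00001000000) mod 2 = 0+0+0+0+1+0+0+0+0+0+0 mod 2 = 1
  c[9] = d·G[:,9] = (00101111101)·(00000100000) mod 2 = 0+0+0+0+0+1+0+0+0+0+0 mod 2 = 1
  c[10] = d·G[:,10] = (00101111101)·(00000010000) mod 2 = 0+0+0+0+0+0+1+0+0+0+0 mod 2 = 1
  c[11] = d·G[:,11] = (00101111101)·(00000001000) mod 2 = 0+0+0+0+0+0+0+1+0+0+0 mod 2 = 1
  c[12] = d·G[:,12] = (00101111101)·(00000000100) mod 2 = 0+0+0+0+0+0+0+0+1+0+0 mod 2 = 1
  c[13] = d·G[:,13] = (00101111101)·(00000000010) mod 2 = 0+0+0+0+0+0+0+0+0+0+0 mod 2 = 0
  c[14] = d·G[:,14] = (00101111101)·(00000000001) mod 2 = 0+0+0+0+0+0+0+0+0+0+1 mod 2 = 1
Codeword = 000001001111101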